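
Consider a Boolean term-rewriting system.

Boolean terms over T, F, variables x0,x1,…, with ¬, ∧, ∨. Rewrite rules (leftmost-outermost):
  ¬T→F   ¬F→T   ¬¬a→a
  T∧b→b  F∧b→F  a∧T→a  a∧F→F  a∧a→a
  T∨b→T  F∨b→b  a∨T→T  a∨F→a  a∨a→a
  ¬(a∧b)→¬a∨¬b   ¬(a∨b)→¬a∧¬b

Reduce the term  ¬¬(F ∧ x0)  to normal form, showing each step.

Answer: normal form = F  (in 2 steps)

Derivation:
  start: ¬¬(F ∧ x0)
  step 1: F ∧ x0
  step 2: F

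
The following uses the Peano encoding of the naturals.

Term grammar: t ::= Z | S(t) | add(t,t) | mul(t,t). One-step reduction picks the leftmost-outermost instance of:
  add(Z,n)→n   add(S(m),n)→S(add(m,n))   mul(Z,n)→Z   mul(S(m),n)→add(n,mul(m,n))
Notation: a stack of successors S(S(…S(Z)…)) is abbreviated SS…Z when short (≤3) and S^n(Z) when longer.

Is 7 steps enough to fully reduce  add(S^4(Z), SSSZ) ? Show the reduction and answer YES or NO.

  start: add(S^4(Z), SSSZ)
  [1] S(add(SSSZ, SSSZ))
  [2] S(S(add(SSZ, SSSZ)))
  [3] S(S(S(add(SZ, SSSZ))))
  [4] S(S(S(S(add(Z, SSSZ)))))
  [5] S^7(Z)

Answer: YES — reaches normal form S^7(Z) in 5 ≤ 7 steps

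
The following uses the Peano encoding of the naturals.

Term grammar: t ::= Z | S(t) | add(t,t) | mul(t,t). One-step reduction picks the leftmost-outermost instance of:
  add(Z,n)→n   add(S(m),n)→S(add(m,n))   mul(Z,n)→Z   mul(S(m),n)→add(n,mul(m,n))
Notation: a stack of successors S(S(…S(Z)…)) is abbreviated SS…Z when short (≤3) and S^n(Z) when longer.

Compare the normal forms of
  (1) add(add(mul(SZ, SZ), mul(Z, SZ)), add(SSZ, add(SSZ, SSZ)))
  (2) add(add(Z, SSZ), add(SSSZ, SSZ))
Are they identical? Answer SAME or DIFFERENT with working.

Term A:
  start: add(add(mul(SZ, SZ), mul(Z, SZ)), add(SSZ, add(SSZ, SSZ)))
  [1] add(add(add(SZ, mul(Z, SZ)), mul(Z, SZ)), add(SSZ, add(SSZ, SSZ)))
  [2] add(add(S(add(Z, mul(Z, SZ))), mul(Z, SZ)), add(SSZ, add(SSZ, SSZ)))
  [3] add(S(add(add(Z, mul(Z, SZ)), mul(Z, SZ))), add(SSZ, add(SSZ, SSZ)))
  [4] S(add(add(add(Z, mul(Z, SZ)), mul(Z, SZ)), add(SSZ, add(SSZ, SSZ))))
  [5] S(add(add(mul(Z, SZ), mul(Z, SZ)), add(SSZ, add(SSZ, SSZ))))
  [6] S(add(add(Z, mul(Z, SZ)), add(SSZ, add(SSZ, SSZ))))
  [7] S(add(mul(Z, SZ), add(SSZ, add(SSZ, SSZ))))
  [8] S(add(Z, add(SSZ, add(SSZ, SSZ))))
  [9] S(add(SSZ, add(SSZ, SSZ)))
  [10] S(S(add(SZ, add(SSZ, SSZ))))
  [11] S(S(S(add(Z, add(SSZ, SSZ)))))
  [12] S(S(S(add(SSZ, SSZ))))
  [13] S(S(S(S(add(SZ, SSZ)))))
  [14] S(S(S(S(S(add(Z, SSZ))))))
  [15] S^7(Z)

Term B:
  start: add(add(Z, SSZ), add(SSSZ, SSZ))
  [1] add(SSZ, add(SSSZ, SSZ))
  [2] S(add(SZ, add(SSSZ, SSZ)))
  [3] S(S(add(Z, add(SSSZ, SSZ))))
  [4] S(S(add(SSSZ, SSZ)))
  [5] S(S(S(add(SSZ, SSZ))))
  [6] S(S(S(S(add(SZ, SSZ)))))
  [7] S(S(S(S(S(add(Z, SSZ))))))
  [8] S^7(Z)

Answer: SAME — A ⇓ S^7(Z), B ⇓ S^7(Z)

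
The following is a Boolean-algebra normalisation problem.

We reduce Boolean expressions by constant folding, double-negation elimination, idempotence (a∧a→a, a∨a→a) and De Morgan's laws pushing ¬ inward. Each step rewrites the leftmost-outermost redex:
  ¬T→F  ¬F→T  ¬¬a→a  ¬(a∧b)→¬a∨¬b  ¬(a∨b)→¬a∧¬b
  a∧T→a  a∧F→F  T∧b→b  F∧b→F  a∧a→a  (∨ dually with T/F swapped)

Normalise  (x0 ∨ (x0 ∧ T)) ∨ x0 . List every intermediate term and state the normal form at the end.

  start: (x0 ∨ (x0 ∧ T)) ∨ x0
  [1] (x0 ∨ x0) ∨ x0
  [2] x0 ∨ x0
  [3] x0

Answer: normal form = x0  (in 3 steps)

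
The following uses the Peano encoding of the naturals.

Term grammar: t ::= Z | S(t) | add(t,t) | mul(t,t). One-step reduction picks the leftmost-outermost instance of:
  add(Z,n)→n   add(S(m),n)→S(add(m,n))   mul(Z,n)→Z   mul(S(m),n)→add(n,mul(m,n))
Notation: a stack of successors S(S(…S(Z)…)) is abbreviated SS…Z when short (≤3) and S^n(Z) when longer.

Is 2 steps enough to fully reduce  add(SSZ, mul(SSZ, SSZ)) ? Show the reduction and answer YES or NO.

  start: add(SSZ, mul(SSZ, SSZ))
  →1  S(add(SZ, mul(SSZ, SSZ)))
  →2  S(S(add(Z, mul(SSZ, SSZ))))

Answer: NO — after 2 steps the term is S(S(add(Z, mul(SSZ, SSZ)))), not yet normal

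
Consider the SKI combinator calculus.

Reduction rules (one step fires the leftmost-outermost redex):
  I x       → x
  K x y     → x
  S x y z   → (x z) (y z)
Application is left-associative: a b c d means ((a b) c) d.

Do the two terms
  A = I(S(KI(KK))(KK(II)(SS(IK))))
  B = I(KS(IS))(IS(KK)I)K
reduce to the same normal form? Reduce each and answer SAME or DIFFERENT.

Term A:
  start: I(S(KI(KK))(KK(II)(SS(IK))))
  step 1: S(KI(KK))(KK(II)(SS(IK)))
  step 2: SI(KK(II)(SS(IK)))
  step 3: SI(K(SS(IK)))
  step 4: SI(K(SSK))

Term B:
  start: I(KS(IS))(IS(KK)I)K
  step 1: KS(IS)(IS(KK)I)K
  step 2: S(IS(KK)I)K
  step 3: S(S(KK)I)K

Answer: DIFFERENT — A ⇓ SI(K(SSK)), B ⇓ S(S(KK)I)K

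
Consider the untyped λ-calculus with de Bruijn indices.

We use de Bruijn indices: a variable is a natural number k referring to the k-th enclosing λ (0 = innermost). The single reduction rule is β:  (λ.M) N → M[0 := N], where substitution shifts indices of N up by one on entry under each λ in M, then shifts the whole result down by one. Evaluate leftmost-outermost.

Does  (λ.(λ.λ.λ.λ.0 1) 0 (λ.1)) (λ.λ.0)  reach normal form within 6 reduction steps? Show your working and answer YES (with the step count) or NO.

  start: (λ.(λ.λ.λ.λ.0 1) 0 (λ.1)) (λ.λ.0)
  →1  (λ.λ.λ.λ.0 1) (λ.λ.0) (λ.λ.λ.0)
  →2  (λ.λ.λ.0 1) (λ.λ.λ.0)
  →3  λ.λ.0 1

Answer: YES — reaches normal form λ.λ.0 1 in 3 ≤ 6 steps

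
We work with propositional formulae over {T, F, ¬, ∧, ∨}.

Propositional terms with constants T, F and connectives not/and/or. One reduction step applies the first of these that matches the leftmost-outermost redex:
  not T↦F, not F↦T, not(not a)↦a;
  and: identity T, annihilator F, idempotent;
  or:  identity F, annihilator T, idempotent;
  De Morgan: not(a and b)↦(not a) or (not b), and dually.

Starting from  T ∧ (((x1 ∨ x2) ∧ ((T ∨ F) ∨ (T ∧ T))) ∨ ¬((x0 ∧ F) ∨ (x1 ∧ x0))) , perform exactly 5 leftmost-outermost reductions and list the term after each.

Answer: after 5 steps: (x1 ∨ x2) ∨ (¬(x0 ∧ F) ∧ ¬(x1 ∧ x0))

Working:
  start: T ∧ (((x1 ∨ x2) ∧ ((T ∨ F) ∨ (T ∧ T))) ∨ ¬((x0 ∧ F) ∨ (x1 ∧ x0)))
  [1] ((x1 ∨ x2) ∧ ((T ∨ F) ∨ (T ∧ T))) ∨ ¬((x0 ∧ F) ∨ (x1 ∧ x0))
  [2] ((x1 ∨ x2) ∧ (T ∨ (T ∧ T))) ∨ ¬((x0 ∧ F) ∨ (x1 ∧ x0))
  [3] ((x1 ∨ x2) ∧ T) ∨ ¬((x0 ∧ F) ∨ (x1 ∧ x0))
  [4] (x1 ∨ x2) ∨ ¬((x0 ∧ F) ∨ (x1 ∧ x0))
  [5] (x1 ∨ x2) ∨ (¬(x0 ∧ F) ∧ ¬(x1 ∧ x0))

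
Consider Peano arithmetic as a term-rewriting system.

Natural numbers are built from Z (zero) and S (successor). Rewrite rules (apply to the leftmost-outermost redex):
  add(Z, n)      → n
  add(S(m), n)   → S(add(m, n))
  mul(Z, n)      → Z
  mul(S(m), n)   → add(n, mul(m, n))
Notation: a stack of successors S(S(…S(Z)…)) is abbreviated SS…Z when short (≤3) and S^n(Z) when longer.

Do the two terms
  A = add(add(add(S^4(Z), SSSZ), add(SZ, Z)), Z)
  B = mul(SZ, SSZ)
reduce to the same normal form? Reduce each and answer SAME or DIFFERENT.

Answer: DIFFERENT — A ⇓ S^8(Z), B ⇓ SSZ

Working:
Term A:
  start: add(add(add(S^4(Z), SSSZ), add(SZ, Z)), Z)
  [1] add(add(S(add(SSSZ, SSSZ)), add(SZ, Z)), Z)
  [2] add(S(add(add(SSSZ, SSSZ), add(SZ, Z))), Z)
  [3] S(add(add(add(SSSZ, SSSZ), add(SZ, Z)), Z))
  [4] S(add(add(S(add(SSZ, SSSZ)), add(SZ, Z)), Z))
  [5] S(add(S(add(add(SSZ, SSSZ), add(SZ, Z))), Z))
  [6] S(S(add(add(add(SSZ, SSSZ), add(SZ, Z)), Z)))
  [7] S(S(add(add(S(add(SZ, SSSZ)), add(SZ, Z)), Z)))
  [8] S(S(add(S(add(add(SZ, SSSZ), add(SZ, Z))), Z)))
  [9] S(S(S(add(add(add(SZ, SSSZ), add(SZ, Z)), Z))))
  [10] S(S(S(add(add(S(add(Z, SSSZ)), add(SZ, Z)), Z))))
  [11] S(S(S(add(S(add(add(Z, SSSZ), add(SZ, Z))), Z))))
  [12] S(S(S(S(add(add(add(Z, SSSZ), add(SZ, Z)), Z)))))
  [13] S(S(S(S(add(add(SSSZ, add(SZ, Z)), Z)))))
  [14] S(S(S(S(add(S(add(SSZ, add(SZ, Z))), Z)))))
  [15] S(S(S(S(S(add(add(SSZ, add(SZ, Z)), Z))))))
  [16] S(S(S(S(S(add(S(add(SZ, add(SZ, Z))), Z))))))
  [17] S(S(S(S(S(S(add(add(SZ, add(SZ, Z)), Z)))))))
  [18] S(S(S(S(S(S(add(S(add(Z, add(SZ, Z))), Z)))))))
  [19] S(S(S(S(S(S(S(add(add(Z, add(SZ, Z)), Z))))))))
  [20] S(S(S(S(S(S(S(add(add(SZ, Z), Z))))))))
  [21] S(S(S(S(S(S(S(add(S(add(Z, Z)), Z))))))))
  [22] S(S(S(S(S(S(S(S(add(add(Z, Z), Z)))))))))
  [23] S(S(S(S(S(S(S(S(add(Z, Z)))))))))
  [24] S^8(Z)

Term B:
  start: mul(SZ, SSZ)
  [1] add(SSZ, mul(Z, SSZ))
  [2] S(add(SZ, mul(Z, SSZ)))
  [3] S(S(add(Z, mul(Z, SSZ))))
  [4] S(S(mul(Z, SSZ)))
  [5] SSZ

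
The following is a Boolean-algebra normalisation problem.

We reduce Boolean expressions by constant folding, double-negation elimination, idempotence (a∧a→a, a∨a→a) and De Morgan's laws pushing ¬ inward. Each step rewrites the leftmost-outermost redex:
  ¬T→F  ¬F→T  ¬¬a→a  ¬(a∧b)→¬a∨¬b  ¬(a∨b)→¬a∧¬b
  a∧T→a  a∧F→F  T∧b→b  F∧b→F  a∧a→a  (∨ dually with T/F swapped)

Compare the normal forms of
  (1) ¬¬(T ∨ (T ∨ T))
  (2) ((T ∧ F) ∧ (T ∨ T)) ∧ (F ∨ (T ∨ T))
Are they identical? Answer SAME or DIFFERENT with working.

Answer: DIFFERENT — A ⇓ T, B ⇓ F

Derivation:
Term A:
  start: ¬¬(T ∨ (T ∨ T))
  [1] T ∨ (T ∨ T)
  [2] T

Term B:
  start: ((T ∧ F) ∧ (T ∨ T)) ∧ (F ∨ (T ∨ T))
  [1] (F ∧ (T ∨ T)) ∧ (F ∨ (T ∨ T))
  [2] F ∧ (F ∨ (T ∨ T))
  [3] F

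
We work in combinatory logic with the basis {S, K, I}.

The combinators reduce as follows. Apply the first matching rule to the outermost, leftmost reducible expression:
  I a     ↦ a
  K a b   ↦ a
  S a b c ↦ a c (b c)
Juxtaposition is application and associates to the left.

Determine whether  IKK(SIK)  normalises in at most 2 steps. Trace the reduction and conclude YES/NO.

Answer: YES — reaches normal form K in 2 ≤ 2 steps

Working:
  start: IKK(SIK)
  step 1: KK(SIK)
  step 2: K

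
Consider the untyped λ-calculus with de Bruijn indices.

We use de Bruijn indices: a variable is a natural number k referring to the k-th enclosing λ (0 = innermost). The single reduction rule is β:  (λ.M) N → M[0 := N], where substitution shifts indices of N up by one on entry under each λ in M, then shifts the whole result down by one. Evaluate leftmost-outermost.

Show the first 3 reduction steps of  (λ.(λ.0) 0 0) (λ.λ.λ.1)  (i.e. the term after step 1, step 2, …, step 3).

  start: (λ.(λ.0) 0 0) (λ.λ.λ.1)
  [1] (λ.0) (λ.λ.λ.1) (λ.λ.λ.1)
  [2] (λ.λ.λ.1) (λ.λ.λ.1)
  [3] λ.λ.1

Answer: after 3 steps: λ.λ.1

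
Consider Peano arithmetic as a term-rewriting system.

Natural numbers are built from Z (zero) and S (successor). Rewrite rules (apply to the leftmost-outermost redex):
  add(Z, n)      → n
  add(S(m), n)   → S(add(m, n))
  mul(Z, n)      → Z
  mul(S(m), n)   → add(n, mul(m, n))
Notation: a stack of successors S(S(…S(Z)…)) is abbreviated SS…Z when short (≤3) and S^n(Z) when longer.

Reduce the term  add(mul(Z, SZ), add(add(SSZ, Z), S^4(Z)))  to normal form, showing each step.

  start: add(mul(Z, SZ), add(add(SSZ, Z), S^4(Z)))
  [1] add(Z, add(add(SSZ, Z), S^4(Z)))
  [2] add(add(SSZ, Z), S^4(Z))
  [3] add(S(add(SZ, Z)), S^4(Z))
  [4] S(add(add(SZ, Z), S^4(Z)))
  [5] S(add(S(add(Z, Z)), S^4(Z)))
  [6] S(S(add(add(Z, Z), S^4(Z))))
  [7] S(S(add(Z, S^4(Z))))
  [8] S^6(Z)

Answer: normal form = S^6(Z)  (in 8 steps)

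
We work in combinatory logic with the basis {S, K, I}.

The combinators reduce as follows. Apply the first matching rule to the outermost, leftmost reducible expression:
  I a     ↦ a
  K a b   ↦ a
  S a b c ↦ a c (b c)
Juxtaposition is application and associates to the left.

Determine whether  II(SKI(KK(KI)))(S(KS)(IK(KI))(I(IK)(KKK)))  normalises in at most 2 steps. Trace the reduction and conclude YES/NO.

Answer: NO — after 2 steps the term is SKI(KK(KI))(S(KS)(IK(KI))(I(IK)(KKK))), not yet normal

Working:
  start: II(SKI(KK(KI)))(S(KS)(IK(KI))(I(IK)(KKK)))
  →1  I(SKI(KK(KI)))(S(KS)(IK(KI))(I(IK)(KKK)))
  →2  SKI(KK(KI))(S(KS)(IK(KI))(I(IK)(KKK)))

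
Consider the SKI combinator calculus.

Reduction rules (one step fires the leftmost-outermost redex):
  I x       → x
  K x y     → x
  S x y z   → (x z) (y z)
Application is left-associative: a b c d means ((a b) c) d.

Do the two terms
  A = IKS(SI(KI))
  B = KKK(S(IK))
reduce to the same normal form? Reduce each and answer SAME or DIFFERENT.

Term A:
  start: IKS(SI(KI))
  step 1: KS(SI(KI))
  step 2: S

Term B:
  start: KKK(S(IK))
  step 1: K(S(IK))
  step 2: K(SK)

Answer: DIFFERENT — A ⇓ S, B ⇓ K(SK)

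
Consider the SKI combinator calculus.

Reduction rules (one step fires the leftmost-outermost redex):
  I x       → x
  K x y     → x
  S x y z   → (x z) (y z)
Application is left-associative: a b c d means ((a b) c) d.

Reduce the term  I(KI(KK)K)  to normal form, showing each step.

  start: I(KI(KK)K)
  →1  KI(KK)K
  →2  IK
  →3  K

Answer: normal form = K  (in 3 steps)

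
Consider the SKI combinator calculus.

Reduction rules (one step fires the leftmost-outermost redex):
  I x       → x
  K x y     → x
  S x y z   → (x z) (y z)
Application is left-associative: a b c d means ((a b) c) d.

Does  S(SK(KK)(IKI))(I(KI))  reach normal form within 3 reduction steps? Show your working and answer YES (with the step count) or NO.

Answer: NO — after 3 steps the term is S(KI)(I(KI)), not yet normal

Reduction:
  start: S(SK(KK)(IKI))(I(KI))
  [1] S(K(IKI)(KK(IKI)))(I(KI))
  [2] S(IKI)(I(KI))
  [3] S(KI)(I(KI))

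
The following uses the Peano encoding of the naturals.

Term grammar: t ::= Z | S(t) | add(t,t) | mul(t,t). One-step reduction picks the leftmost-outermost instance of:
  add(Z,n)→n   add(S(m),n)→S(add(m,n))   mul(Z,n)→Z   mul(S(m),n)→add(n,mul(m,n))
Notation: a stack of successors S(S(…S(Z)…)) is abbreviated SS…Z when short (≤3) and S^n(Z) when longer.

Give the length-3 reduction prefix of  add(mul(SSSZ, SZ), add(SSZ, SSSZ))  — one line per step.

Answer: after 3 steps: S(add(add(Z, mul(SSZ, SZ)), add(SSZ, SSSZ)))

Reduction:
  start: add(mul(SSSZ, SZ), add(SSZ, SSSZ))
  step 1: add(add(SZ, mul(SSZ, SZ)), add(SSZ, SSSZ))
  step 2: add(S(add(Z, mul(SSZ, SZ))), add(SSZ, SSSZ))
  step 3: S(add(add(Z, mul(SSZ, SZ)), add(SSZ, SSSZ)))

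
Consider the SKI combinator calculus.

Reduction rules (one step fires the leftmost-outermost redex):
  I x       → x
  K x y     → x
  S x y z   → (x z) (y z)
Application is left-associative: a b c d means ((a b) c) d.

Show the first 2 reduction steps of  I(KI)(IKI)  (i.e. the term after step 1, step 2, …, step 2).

Answer: after 2 steps: I

Derivation:
  start: I(KI)(IKI)
  →1  KI(IKI)
  →2  I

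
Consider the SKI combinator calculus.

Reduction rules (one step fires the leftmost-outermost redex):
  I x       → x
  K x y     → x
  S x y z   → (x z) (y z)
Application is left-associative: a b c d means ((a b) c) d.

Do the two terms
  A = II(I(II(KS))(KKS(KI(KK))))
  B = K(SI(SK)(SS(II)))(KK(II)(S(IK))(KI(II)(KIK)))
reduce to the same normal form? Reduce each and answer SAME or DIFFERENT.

Term A:
  start: II(I(II(KS))(KKS(KI(KK))))
  step 1: I(I(II(KS))(KKS(KI(KK))))
  step 2: I(II(KS))(KKS(KI(KK)))
  step 3: II(KS)(KKS(KI(KK)))
  step 4: I(KS)(KKS(KI(KK)))
  step 5: KS(KKS(KI(KK)))
  step 6: S

Term B:
  start: K(SI(SK)(SS(II)))(KK(II)(S(IK))(KI(II)(KIK)))
  step 1: SI(SK)(SS(II))
  step 2: I(SS(II))(SK(SS(II)))
  step 3: SS(II)(SK(SS(II)))
  step 4: S(SK(SS(II)))(II(SK(SS(II))))
  step 5: S(SK(SSI))(II(SK(SS(II))))
  step 6: S(SK(SSI))(I(SK(SS(II))))
  step 7: S(SK(SSI))(SK(SS(II)))
  step 8: S(SK(SSI))(SK(SSI))

Answer: DIFFERENT — A ⇓ S, B ⇓ S(SK(SSI))(SK(SSI))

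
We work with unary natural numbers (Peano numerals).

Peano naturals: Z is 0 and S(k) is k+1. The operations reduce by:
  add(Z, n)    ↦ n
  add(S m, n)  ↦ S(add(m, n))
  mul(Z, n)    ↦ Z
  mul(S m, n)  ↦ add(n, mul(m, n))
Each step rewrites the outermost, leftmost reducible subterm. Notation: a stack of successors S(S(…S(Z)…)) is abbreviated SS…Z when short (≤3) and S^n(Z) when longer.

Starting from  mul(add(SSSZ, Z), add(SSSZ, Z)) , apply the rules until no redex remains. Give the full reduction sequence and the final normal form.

  start: mul(add(SSSZ, Z), add(SSSZ, Z))
  step 1: mul(S(add(SSZ, Z)), add(SSSZ, Z))
  step 2: add(add(SSSZ, Z), mul(add(SSZ, Z), add(SSSZ, Z)))
  step 3: add(S(add(SSZ, Z)), mul(add(SSZ, Z), add(SSSZ, Z)))
  step 4: S(add(add(SSZ, Z), mul(add(SSZ, Z), add(SSSZ, Z))))
  step 5: S(add(S(add(SZ, Z)), mul(add(SSZ, Z), add(SSSZ, Z))))
  step 6: S(S(add(add(SZ, Z), mul(add(SSZ, Z), add(SSSZ, Z)))))
  step 7: S(S(add(S(add(Z, Z)), mul(add(SSZ, Z), add(SSSZ, Z)))))
  step 8: S(S(S(add(add(Z, Z), mul(add(SSZ, Z), add(SSSZ, Z))))))
  step 9: S(S(S(add(Z, mul(add(SSZ, Z), add(SSSZ, Z))))))
  step 10: S(S(S(mul(add(SSZ, Z), add(SSSZ, Z)))))
  step 11: S(S(S(mul(S(add(SZ, Z)), add(SSSZ, Z)))))
  step 12: S(S(S(add(add(SSSZ, Z), mul(add(SZ, Z), add(SSSZ, Z))))))
  step 13: S(S(S(add(S(add(SSZ, Z)), mul(add(SZ, Z), add(SSSZ, Z))))))
  step 14: S(S(S(S(add(add(SSZ, Z), mul(add(SZ, Z), add(SSSZ, Z)))))))
  step 15: S(S(S(S(add(S(add(SZ, Z)), mul(add(SZ, Z), add(SSSZ, Z)))))))
  step 16: S(S(S(S(S(add(add(SZ, Z), mul(add(SZ, Z), add(SSSZ, Z))))))))
  step 17: S(S(S(S(S(add(S(add(Z, Z)), mul(add(SZ, Z), add(SSSZ, Z))))))))
  step 18: S(S(S(S(S(S(add(add(Z, Z), mul(add(SZ, Z), add(SSSZ, Z)))))))))
  step 19: S(S(S(S(S(S(add(Z, mul(add(SZ, Z), add(SSSZ, Z)))))))))
  step 20: S(S(S(S(S(S(mul(add(SZ, Z), add(SSSZ, Z))))))))
  step 21: S(S(S(S(S(S(mul(S(add(Z, Z)), add(SSSZ, Z))))))))
  step 22: S(S(S(S(S(S(add(add(SSSZ, Z), mul(add(Z, Z), add(SSSZ, Z)))))))))
  step 23: S(S(S(S(S(S(add(S(add(SSZ, Z)), mul(add(Z, Z), add(SSSZ, Z)))))))))
  step 24: S(S(S(S(S(S(S(add(add(SSZ, Z), mul(add(Z, Z), add(SSSZ, Z))))))))))
  step 25: S(S(S(S(S(S(S(add(S(add(SZ, Z)), mul(add(Z, Z), add(SSSZ, Z))))))))))
  step 26: S(S(S(S(S(S(S(S(add(add(SZ, Z), mul(add(Z, Z), add(SSSZ, Z)))))))))))
  step 27: S(S(S(S(S(S(S(S(add(S(add(Z, Z)), mul(add(Z, Z), add(SSSZ, Z)))))))))))
  step 28: S(S(S(S(S(S(S(S(S(add(add(Z, Z), mul(add(Z, Z), add(SSSZ, Z))))))))))))
  step 29: S(S(S(S(S(S(S(S(S(add(Z, mul(add(Z, Z), add(SSSZ, Z))))))))))))
  step 30: S(S(S(S(S(S(S(S(S(mul(add(Z, Z), add(SSSZ, Z)))))))))))
  step 31: S(S(S(S(S(S(S(S(S(mul(Z, add(SSSZ, Z)))))))))))
  step 32: S^9(Z)

Answer: normal form = S^9(Z)  (in 32 steps)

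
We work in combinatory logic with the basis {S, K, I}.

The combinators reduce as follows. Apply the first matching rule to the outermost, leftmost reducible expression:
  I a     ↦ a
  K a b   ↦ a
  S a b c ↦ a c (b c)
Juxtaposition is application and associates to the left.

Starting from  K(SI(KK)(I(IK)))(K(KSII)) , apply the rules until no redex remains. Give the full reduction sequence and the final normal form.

Answer: normal form = KK  (in 6 steps)

Derivation:
  start: K(SI(KK)(I(IK)))(K(KSII))
  step 1: SI(KK)(I(IK))
  step 2: I(I(IK))(KK(I(IK)))
  step 3: I(IK)(KK(I(IK)))
  step 4: IK(KK(I(IK)))
  step 5: K(KK(I(IK)))
  step 6: KK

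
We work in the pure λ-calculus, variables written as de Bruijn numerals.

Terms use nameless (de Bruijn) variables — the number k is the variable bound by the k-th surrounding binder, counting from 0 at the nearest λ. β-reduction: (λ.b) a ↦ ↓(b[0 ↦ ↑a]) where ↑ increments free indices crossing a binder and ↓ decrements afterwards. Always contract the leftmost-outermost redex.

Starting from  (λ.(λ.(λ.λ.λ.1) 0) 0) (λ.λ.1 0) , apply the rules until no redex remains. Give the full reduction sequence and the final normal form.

Answer: normal form = λ.λ.1  (in 3 steps)

Reduction:
  start: (λ.(λ.(λ.λ.λ.1) 0) 0) (λ.λ.1 0)
  →1  (λ.(λ.λ.λ.1) 0) (λ.λ.1 0)
  →2  (λ.λ.λ.1) (λ.λ.1 0)
  →3  λ.λ.1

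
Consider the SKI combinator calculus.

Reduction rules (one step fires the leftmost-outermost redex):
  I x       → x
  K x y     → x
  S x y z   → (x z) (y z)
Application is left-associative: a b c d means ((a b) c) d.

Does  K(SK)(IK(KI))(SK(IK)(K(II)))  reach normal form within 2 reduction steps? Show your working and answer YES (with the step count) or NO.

Answer: NO — after 2 steps the term is SK(K(K(II))(IK(K(II)))), not yet normal

Reduction:
  start: K(SK)(IK(KI))(SK(IK)(K(II)))
  [1] SK(SK(IK)(K(II)))
  [2] SK(K(K(II))(IK(K(II))))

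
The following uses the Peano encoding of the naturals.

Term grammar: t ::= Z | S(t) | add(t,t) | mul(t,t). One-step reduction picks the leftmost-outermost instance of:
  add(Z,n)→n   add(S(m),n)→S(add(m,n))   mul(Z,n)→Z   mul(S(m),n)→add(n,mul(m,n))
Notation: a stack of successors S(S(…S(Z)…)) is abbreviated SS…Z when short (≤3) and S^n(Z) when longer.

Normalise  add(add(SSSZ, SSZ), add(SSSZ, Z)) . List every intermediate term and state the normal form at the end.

Answer: normal form = S^8(Z)  (in 14 steps)

Working:
  start: add(add(SSSZ, SSZ), add(SSSZ, Z))
  →1  add(S(add(SSZ, SSZ)), add(SSSZ, Z))
  →2  S(add(add(SSZ, SSZ), add(SSSZ, Z)))
  →3  S(add(S(add(SZ, SSZ)), add(SSSZ, Z)))
  →4  S(S(add(add(SZ, SSZ), add(SSSZ, Z))))
  →5  S(S(add(S(add(Z, SSZ)), add(SSSZ, Z))))
  →6  S(S(S(add(add(Z, SSZ), add(SSSZ, Z)))))
  →7  S(S(S(add(SSZ, add(SSSZ, Z)))))
  →8  S(S(S(S(add(SZ, add(SSSZ, Z))))))
  →9  S(S(S(S(S(add(Z, add(SSSZ, Z)))))))
  →10  S(S(S(S(S(add(SSSZ, Z))))))
  →11  S(S(S(S(S(S(add(SSZ, Z)))))))
  →12  S(S(S(S(S(S(S(add(SZ, Z))))))))
  →13  S(S(S(S(S(S(S(S(add(Z, Z)))))))))
  →14  S^8(Z)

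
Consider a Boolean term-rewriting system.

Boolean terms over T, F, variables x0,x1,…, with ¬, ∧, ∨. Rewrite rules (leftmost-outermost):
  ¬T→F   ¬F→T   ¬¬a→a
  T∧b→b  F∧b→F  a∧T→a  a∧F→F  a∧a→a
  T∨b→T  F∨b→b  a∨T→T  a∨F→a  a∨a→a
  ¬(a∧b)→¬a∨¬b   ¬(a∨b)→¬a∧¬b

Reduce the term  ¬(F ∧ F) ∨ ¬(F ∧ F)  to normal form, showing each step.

Answer: normal form = T  (in 4 steps)

Reduction:
  start: ¬(F ∧ F) ∨ ¬(F ∧ F)
  [1] ¬(F ∧ F)
  [2] ¬F ∨ ¬F
  [3] ¬F
  [4] T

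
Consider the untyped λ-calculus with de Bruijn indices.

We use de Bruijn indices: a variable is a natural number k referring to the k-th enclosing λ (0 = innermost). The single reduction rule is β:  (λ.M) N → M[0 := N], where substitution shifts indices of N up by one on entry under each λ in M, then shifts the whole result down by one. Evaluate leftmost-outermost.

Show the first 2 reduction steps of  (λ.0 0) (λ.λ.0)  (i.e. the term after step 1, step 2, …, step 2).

Answer: after 2 steps: λ.0

Derivation:
  start: (λ.0 0) (λ.λ.0)
  [1] (λ.λ.0) (λ.λ.0)
  [2] λ.0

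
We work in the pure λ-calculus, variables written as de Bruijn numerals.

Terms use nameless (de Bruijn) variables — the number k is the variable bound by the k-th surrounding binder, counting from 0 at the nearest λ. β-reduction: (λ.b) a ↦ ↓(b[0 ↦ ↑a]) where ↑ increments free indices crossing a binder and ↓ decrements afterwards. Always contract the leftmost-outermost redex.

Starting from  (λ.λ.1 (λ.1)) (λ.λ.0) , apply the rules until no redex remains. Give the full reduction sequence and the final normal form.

Answer: normal form = λ.λ.0  (in 2 steps)

Working:
  start: (λ.λ.1 (λ.1)) (λ.λ.0)
  [1] λ.(λ.λ.0) (λ.1)
  [2] λ.λ.0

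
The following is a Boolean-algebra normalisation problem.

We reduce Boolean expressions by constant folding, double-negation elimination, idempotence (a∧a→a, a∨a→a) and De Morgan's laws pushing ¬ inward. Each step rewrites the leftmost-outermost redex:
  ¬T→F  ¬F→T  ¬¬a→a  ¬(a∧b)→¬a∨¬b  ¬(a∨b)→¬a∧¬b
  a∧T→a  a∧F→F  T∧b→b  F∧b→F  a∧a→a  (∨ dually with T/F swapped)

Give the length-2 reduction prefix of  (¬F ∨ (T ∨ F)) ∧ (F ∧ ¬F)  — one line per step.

  start: (¬F ∨ (T ∨ F)) ∧ (F ∧ ¬F)
  →1  (T ∨ (T ∨ F)) ∧ (F ∧ ¬F)
  →2  T ∧ (F ∧ ¬F)

Answer: after 2 steps: T ∧ (F ∧ ¬F)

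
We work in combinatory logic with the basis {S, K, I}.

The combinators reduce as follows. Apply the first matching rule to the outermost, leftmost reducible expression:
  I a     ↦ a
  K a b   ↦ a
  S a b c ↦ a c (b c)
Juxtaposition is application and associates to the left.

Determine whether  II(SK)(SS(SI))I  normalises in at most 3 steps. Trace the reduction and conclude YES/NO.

Answer: NO — after 3 steps the term is KI(SS(SI)I), not yet normal

Derivation:
  start: II(SK)(SS(SI))I
  [1] I(SK)(SS(SI))I
  [2] SK(SS(SI))I
  [3] KI(SS(SI)I)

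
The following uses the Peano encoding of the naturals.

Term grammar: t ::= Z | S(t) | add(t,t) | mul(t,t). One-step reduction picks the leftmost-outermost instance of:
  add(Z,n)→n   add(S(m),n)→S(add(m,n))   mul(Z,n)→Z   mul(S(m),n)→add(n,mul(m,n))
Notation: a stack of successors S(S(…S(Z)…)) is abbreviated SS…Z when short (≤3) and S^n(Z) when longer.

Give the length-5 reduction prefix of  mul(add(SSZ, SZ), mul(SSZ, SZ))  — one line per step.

Answer: after 5 steps: S(add(add(Z, mul(SZ, SZ)), mul(add(SZ, SZ), mul(SSZ, SZ))))

Working:
  start: mul(add(SSZ, SZ), mul(SSZ, SZ))
  →1  mul(S(add(SZ, SZ)), mul(SSZ, SZ))
  →2  add(mul(SSZ, SZ), mul(add(SZ, SZ), mul(SSZ, SZ)))
  →3  add(add(SZ, mul(SZ, SZ)), mul(add(SZ, SZ), mul(SSZ, SZ)))
  →4  add(S(add(Z, mul(SZ, SZ))), mul(add(SZ, SZ), mul(SSZ, SZ)))
  →5  S(add(add(Z, mul(SZ, SZ)), mul(add(SZ, SZ), mul(SSZ, SZ))))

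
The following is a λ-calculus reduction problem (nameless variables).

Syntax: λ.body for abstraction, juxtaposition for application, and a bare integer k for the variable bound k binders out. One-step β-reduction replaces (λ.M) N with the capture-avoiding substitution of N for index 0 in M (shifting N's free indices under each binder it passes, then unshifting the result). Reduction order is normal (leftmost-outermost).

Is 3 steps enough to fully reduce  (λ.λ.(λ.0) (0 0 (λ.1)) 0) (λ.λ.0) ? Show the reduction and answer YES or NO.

Answer: YES — reaches normal form λ.0 0 (λ.1) 0 in 2 ≤ 3 steps

Derivation:
  start: (λ.λ.(λ.0) (0 0 (λ.1)) 0) (λ.λ.0)
  →1  λ.(λ.0) (0 0 (λ.1)) 0
  →2  λ.0 0 (λ.1) 0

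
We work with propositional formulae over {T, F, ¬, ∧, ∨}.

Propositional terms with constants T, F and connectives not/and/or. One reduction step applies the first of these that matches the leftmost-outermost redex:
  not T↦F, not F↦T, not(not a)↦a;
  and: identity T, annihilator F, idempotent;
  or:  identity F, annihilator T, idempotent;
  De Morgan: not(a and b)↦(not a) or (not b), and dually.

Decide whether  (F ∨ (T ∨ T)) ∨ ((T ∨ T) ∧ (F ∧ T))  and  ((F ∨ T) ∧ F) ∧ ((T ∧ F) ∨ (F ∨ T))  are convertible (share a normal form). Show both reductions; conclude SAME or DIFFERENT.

Term A:
  start: (F ∨ (T ∨ T)) ∨ ((T ∨ T) ∧ (F ∧ T))
  step 1: (T ∨ T) ∨ ((T ∨ T) ∧ (F ∧ T))
  step 2: T ∨ ((T ∨ T) ∧ (F ∧ T))
  step 3: T

Term B:
  start: ((F ∨ T) ∧ F) ∧ ((T ∧ F) ∨ (F ∨ T))
  step 1: F ∧ ((T ∧ F) ∨ (F ∨ T))
  step 2: F

Answer: DIFFERENT — A ⇓ T, B ⇓ F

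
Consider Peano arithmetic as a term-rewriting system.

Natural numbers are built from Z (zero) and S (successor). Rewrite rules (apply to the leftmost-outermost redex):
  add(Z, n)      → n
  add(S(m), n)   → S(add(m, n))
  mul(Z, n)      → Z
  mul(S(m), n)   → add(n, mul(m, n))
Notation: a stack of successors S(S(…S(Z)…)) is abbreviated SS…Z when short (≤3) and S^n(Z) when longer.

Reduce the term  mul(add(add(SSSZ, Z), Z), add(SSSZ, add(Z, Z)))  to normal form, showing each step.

  start: mul(add(add(SSSZ, Z), Z), add(SSSZ, add(Z, Z)))
  [1] mul(add(S(add(SSZ, Z)), Z), add(SSSZ, add(Z, Z)))
  [2] mul(S(add(add(SSZ, Z), Z)), add(SSSZ, add(Z, Z)))
  [3] add(add(SSSZ, add(Z, Z)), mul(add(add(SSZ, Z), Z), add(SSSZ, add(Z, Z))))
  [4] add(S(add(SSZ, add(Z, Z))), mul(add(add(SSZ, Z), Z), add(SSSZ, add(Z, Z))))
  [5] S(add(add(SSZ, add(Z, Z)), mul(add(add(SSZ, Z), Z), add(SSSZ, add(Z, Z)))))
  [6] S(add(S(add(SZ, add(Z, Z))), mul(add(add(SSZ, Z), Z), add(SSSZ, add(Z, Z)))))
  [7] S(S(add(add(SZ, add(Z, Z)), mul(add(add(SSZ, Z), Z), add(SSSZ, add(Z, Z))))))
  [8] S(S(add(S(add(Z, add(Z, Z))), mul(add(add(SSZ, Z), Z), add(SSSZ, add(Z, Z))))))
  [9] S(S(S(add(add(Z, add(Z, Z)), mul(add(add(SSZ, Z), Z), add(SSSZ, add(Z, Z)))))))
  [10] S(S(S(add(add(Z, Z), mul(add(add(SSZ, Z), Z), add(SSSZ, add(Z, Z)))))))
  [11] S(S(S(add(Z, mul(add(add(SSZ, Z), Z), add(SSSZ, add(Z, Z)))))))
  [12] S(S(S(mul(add(add(SSZ, Z), Z), add(SSSZ, add(Z, Z))))))
  [13] S(S(S(mul(add(S(add(SZ, Z)), Z), add(SSSZ, add(Z, Z))))))
  [14] S(S(S(mul(S(add(add(SZ, Z), Z)), add(SSSZ, add(Z, Z))))))
  [15] S(S(S(add(add(SSSZ, add(Z, Z)), mul(add(add(SZ, Z), Z), add(SSSZ, add(Z, Z)))))))
  [16] S(S(S(add(S(add(SSZ, add(Z, Z))), mul(add(add(SZ, Z), Z), add(SSSZ, add(Z, Z)))))))
  [17] S(S(S(S(add(add(SSZ, add(Z, Z)), mul(add(add(SZ, Z), Z), add(SSSZ, add(Z, Z))))))))
  [18] S(S(S(S(add(S(add(SZ, add(Z, Z))), mul(add(add(SZ, Z), Z), add(SSSZ, add(Z, Z))))))))
  [19] S(S(S(S(S(add(add(SZ, add(Z, Z)), mul(add(add(SZ, Z), Z), add(SSSZ, add(Z, Z)))))))))
  [20] S(S(S(S(S(add(S(add(Z, add(Z, Z))), mul(add(add(SZ, Z), Z), add(SSSZ, add(Z, Z)))))))))
  [21] S(S(S(S(S(S(add(add(Z, add(Z, Z)), mul(add(add(SZ, Z), Z), add(SSSZ, add(Z, Z))))))))))
  [22] S(S(S(S(S(S(add(add(Z, Z), mul(add(add(SZ, Z), Z), add(SSSZ, add(Z, Z))))))))))
  [23] S(S(S(S(S(S(add(Z, mul(add(add(SZ, Z), Z), add(SSSZ, add(Z, Z))))))))))
  [24] S(S(S(S(S(S(mul(add(add(SZ, Z), Z), add(SSSZ, add(Z, Z)))))))))
  [25] S(S(S(S(S(S(mul(add(S(add(Z, Z)), Z), add(SSSZ, add(Z, Z)))))))))
  [26] S(S(S(S(S(S(mul(S(add(add(Z, Z), Z)), add(SSSZ, add(Z, Z)))))))))
  [27] S(S(S(S(S(S(add(add(SSSZ, add(Z, Z)), mul(add(add(Z, Z), Z), add(SSSZ, add(Z, Z))))))))))
  [28] S(S(S(S(S(S(add(S(add(SSZ, add(Z, Z))), mul(add(add(Z, Z), Z), add(SSSZ, add(Z, Z))))))))))
  [29] S(S(S(S(S(S(S(add(add(SSZ, add(Z, Z)), mul(add(add(Z, Z), Z), add(SSSZ, add(Z, Z)))))))))))
  [30] S(S(S(S(S(S(S(add(S(add(SZ, add(Z, Z))), mul(add(add(Z, Z), Z), add(SSSZ, add(Z, Z)))))))))))
  [31] S(S(S(S(S(S(S(S(add(add(SZ, add(Z, Z)), mul(add(add(Z, Z), Z), add(SSSZ, add(Z, Z))))))))))))
  [32] S(S(S(S(S(S(S(S(add(S(add(Z, add(Z, Z))), mul(add(add(Z, Z), Z), add(SSSZ, add(Z, Z))))))))))))
  [33] S(S(S(S(S(S(S(S(S(add(add(Z, add(Z, Z)), mul(add(add(Z, Z), Z), add(SSSZ, add(Z, Z)))))))))))))
  [34] S(S(S(S(S(S(S(S(S(add(add(Z, Z), mul(add(add(Z, Z), Z), add(SSSZ, add(Z, Z)))))))))))))
  [35] S(S(S(S(S(S(S(S(S(add(Z, mul(add(add(Z, Z), Z), add(SSSZ, add(Z, Z)))))))))))))
  [36] S(S(S(S(S(S(S(S(S(mul(add(add(Z, Z), Z), add(SSSZ, add(Z, Z))))))))))))
  [37] S(S(S(S(S(S(S(S(S(mul(add(Z, Z), add(SSSZ, add(Z, Z))))))))))))
  [38] S(S(S(S(S(S(S(S(S(mul(Z, add(SSSZ, add(Z, Z))))))))))))
  [39] S^9(Z)

Answer: normal form = S^9(Z)  (in 39 steps)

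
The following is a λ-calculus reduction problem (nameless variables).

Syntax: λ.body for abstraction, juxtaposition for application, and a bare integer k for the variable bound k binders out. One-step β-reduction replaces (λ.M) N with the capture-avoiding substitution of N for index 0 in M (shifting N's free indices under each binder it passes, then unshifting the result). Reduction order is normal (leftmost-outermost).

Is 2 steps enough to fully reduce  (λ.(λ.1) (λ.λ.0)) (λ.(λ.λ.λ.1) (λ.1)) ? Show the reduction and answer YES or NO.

  start: (λ.(λ.1) (λ.λ.0)) (λ.(λ.λ.λ.1) (λ.1))
  [1] (λ.λ.(λ.λ.λ.1) (λ.1)) (λ.λ.0)
  [2] λ.(λ.λ.λ.1) (λ.1)

Answer: NO — after 2 steps the term is λ.(λ.λ.λ.1) (λ.1), not yet normal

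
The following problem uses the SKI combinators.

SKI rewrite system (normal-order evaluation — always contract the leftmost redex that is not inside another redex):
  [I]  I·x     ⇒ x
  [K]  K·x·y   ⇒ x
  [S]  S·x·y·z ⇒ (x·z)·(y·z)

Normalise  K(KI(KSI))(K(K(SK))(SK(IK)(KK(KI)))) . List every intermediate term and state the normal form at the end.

  start: K(KI(KSI))(K(K(SK))(SK(IK)(KK(KI))))
  [1] KI(KSI)
  [2] I

Answer: normal form = I  (in 2 steps)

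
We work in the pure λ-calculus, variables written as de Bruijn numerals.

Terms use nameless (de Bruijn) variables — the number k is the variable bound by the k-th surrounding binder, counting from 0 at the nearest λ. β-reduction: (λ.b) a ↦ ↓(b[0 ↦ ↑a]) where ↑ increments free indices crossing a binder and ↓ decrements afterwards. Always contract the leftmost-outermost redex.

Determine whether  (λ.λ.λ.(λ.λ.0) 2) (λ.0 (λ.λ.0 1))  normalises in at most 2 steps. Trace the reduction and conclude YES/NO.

  start: (λ.λ.λ.(λ.λ.0) 2) (λ.0 (λ.λ.0 1))
  [1] λ.λ.(λ.λ.0) (λ.0 (λ.λ.0 1))
  [2] λ.λ.λ.0

Answer: YES — reaches normal form λ.λ.λ.0 in 2 ≤ 2 steps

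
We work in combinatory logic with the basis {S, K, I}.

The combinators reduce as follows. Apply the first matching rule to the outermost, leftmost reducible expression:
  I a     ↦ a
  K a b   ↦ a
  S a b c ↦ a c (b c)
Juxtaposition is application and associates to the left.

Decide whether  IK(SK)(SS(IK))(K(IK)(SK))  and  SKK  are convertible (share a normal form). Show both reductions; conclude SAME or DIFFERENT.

Answer: SAME — A ⇓ SKK, B ⇓ SKK

Working:
Term A:
  start: IK(SK)(SS(IK))(K(IK)(SK))
  →1  K(SK)(SS(IK))(K(IK)(SK))
  →2  SK(K(IK)(SK))
  →3  SK(IK)
  →4  SKK

Term B:
  start: SKK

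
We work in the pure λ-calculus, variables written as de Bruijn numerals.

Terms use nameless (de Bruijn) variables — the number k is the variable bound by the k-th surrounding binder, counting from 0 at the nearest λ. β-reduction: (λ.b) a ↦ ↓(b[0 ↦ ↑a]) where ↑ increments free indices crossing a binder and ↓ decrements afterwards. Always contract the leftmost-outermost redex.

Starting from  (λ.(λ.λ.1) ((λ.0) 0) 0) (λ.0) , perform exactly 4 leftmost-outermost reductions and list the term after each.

  start: (λ.(λ.λ.1) ((λ.0) 0) 0) (λ.0)
  step 1: (λ.λ.1) ((λ.0) (λ.0)) (λ.0)
  step 2: (λ.(λ.0) (λ.0)) (λ.0)
  step 3: (λ.0) (λ.0)
  step 4: λ.0

Answer: after 4 steps: λ.0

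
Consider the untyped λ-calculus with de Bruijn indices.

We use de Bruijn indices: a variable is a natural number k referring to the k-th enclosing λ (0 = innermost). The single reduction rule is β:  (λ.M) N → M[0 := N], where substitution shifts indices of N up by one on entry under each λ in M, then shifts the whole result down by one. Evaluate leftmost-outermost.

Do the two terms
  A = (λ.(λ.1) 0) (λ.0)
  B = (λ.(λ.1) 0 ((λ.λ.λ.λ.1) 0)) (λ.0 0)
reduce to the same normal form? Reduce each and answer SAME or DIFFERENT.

Answer: DIFFERENT — A ⇓ λ.0, B ⇓ λ.λ.1

Derivation:
Term A:
  start: (λ.(λ.1) 0) (λ.0)
  →1  (λ.λ.0) (λ.0)
  →2  λ.0

Term B:
  start: (λ.(λ.1) 0 ((λ.λ.λ.λ.1) 0)) (λ.0 0)
  →1  (λ.λ.0 0) (λ.0 0) ((λ.λ.λ.λ.1) (λ.0 0))
  →2  (λ.0 0) ((λ.λ.λ.λ.1) (λ.0 0))
  →3  (λ.λ.λ.λ.1) (λ.0 0) ((λ.λ.λ.λ.1) (λ.0 0))
  →4  (λ.λ.λ.1) ((λ.λ.λ.λ.1) (λ.0 0))
  →5  λ.λ.1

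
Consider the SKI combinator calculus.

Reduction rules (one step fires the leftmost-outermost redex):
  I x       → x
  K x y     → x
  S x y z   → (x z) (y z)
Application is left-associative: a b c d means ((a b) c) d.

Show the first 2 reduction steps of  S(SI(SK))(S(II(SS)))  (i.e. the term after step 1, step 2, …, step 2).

Answer: after 2 steps: S(SI(SK))(S(SS))

Working:
  start: S(SI(SK))(S(II(SS)))
  step 1: S(SI(SK))(S(I(SS)))
  step 2: S(SI(SK))(S(SS))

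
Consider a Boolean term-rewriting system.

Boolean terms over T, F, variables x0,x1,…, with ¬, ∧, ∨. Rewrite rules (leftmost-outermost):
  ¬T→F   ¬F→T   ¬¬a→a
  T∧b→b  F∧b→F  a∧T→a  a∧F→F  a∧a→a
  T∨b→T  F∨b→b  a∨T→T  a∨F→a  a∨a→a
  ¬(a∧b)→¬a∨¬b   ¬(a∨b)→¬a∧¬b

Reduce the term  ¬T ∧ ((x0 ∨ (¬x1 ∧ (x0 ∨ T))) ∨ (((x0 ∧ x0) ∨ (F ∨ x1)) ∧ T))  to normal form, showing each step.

Answer: normal form = F  (in 2 steps)

Working:
  start: ¬T ∧ ((x0 ∨ (¬x1 ∧ (x0 ∨ T))) ∨ (((x0 ∧ x0) ∨ (F ∨ x1)) ∧ T))
  →1  F ∧ ((x0 ∨ (¬x1 ∧ (x0 ∨ T))) ∨ (((x0 ∧ x0) ∨ (F ∨ x1)) ∧ T))
  →2  F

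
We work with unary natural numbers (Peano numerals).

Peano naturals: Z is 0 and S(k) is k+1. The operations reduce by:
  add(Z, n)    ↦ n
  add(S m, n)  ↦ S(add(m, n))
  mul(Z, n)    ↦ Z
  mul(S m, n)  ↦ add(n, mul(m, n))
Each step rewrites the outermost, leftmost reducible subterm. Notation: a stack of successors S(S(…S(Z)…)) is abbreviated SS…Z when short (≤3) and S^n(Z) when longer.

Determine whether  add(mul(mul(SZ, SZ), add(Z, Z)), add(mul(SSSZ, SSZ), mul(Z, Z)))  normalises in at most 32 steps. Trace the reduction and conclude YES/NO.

Answer: YES — reaches normal form S^6(Z) in 30 ≤ 32 steps

Working:
  start: add(mul(mul(SZ, SZ), add(Z, Z)), add(mul(SSSZ, SSZ), mul(Z, Z)))
  →1  add(mul(add(SZ, mul(Z, SZ)), add(Z, Z)), add(mul(SSSZ, SSZ), mul(Z, Z)))
  →2  add(mul(S(add(Z, mul(Z, SZ))), add(Z, Z)), add(mul(SSSZ, SSZ), mul(Z, Z)))
  →3  add(add(add(Z, Z), mul(add(Z, mul(Z, SZ)), add(Z, Z))), add(mul(SSSZ, SSZ), mul(Z, Z)))
  →4  add(add(Z, mul(add(Z, mul(Z, SZ)), add(Z, Z))), add(mul(SSSZ, SSZ), mul(Z, Z)))
  →5  add(mul(add(Z, mul(Z, SZ)), add(Z, Z)), add(mul(SSSZ, SSZ), mul(Z, Z)))
  →6  add(mul(mul(Z, SZ), add(Z, Z)), add(mul(SSSZ, SSZ), mul(Z, Z)))
  →7  add(mul(Z, add(Z, Z)), add(mul(SSSZ, SSZ), mul(Z, Z)))
  →8  add(Z, add(mul(SSSZ, SSZ), mul(Z, Z)))
  →9  add(mul(SSSZ, SSZ), mul(Z, Z))
  →10  add(add(SSZ, mul(SSZ, SSZ)), mul(Z, Z))
  →11  add(S(add(SZ, mul(SSZ, SSZ))), mul(Z, Z))
  →12  S(add(add(SZ, mul(SSZ, SSZ)), mul(Z, Z)))
  →13  S(add(S(add(Z, mul(SSZ, SSZ))), mul(Z, Z)))
  →14  S(S(add(add(Z, mul(SSZ, SSZ)), mul(Z, Z))))
  →15  S(S(add(mul(SSZ, SSZ), mul(Z, Z))))
  →16  S(S(add(add(SSZ, mul(SZ, SSZ)), mul(Z, Z))))
  →17  S(S(add(S(add(SZ, mul(SZ, SSZ))), mul(Z, Z))))
  →18  S(S(S(add(add(SZ, mul(SZ, SSZ)), mul(Z, Z)))))
  →19  S(S(S(add(S(add(Z, mul(SZ, SSZ))), mul(Z, Z)))))
  →20  S(S(S(S(add(add(Z, mul(SZ, SSZ)), mul(Z, Z))))))
  →21  S(S(S(S(add(mul(SZ, SSZ), mul(Z, Z))))))
  →22  S(S(S(S(add(add(SSZ, mul(Z, SSZ)), mul(Z, Z))))))
  →23  S(S(S(S(add(S(add(SZ, mul(Z, SSZ))), mul(Z, Z))))))
  →24  S(S(S(S(S(add(add(SZ, mul(Z, SSZ)), mul(Z, Z)))))))
  →25  S(S(S(S(S(add(S(add(Z, mul(Z, SSZ))), mul(Z, Z)))))))
  →26  S(S(S(S(S(S(add(add(Z, mul(Z, SSZ)), mul(Z, Z))))))))
  →27  S(S(S(S(S(S(add(mul(Z, SSZ), mul(Z, Z))))))))
  →28  S(S(S(S(S(S(add(Z, mul(Z, Z))))))))
  →29  S(S(S(S(S(S(mul(Z, Z)))))))
  →30  S^6(Z)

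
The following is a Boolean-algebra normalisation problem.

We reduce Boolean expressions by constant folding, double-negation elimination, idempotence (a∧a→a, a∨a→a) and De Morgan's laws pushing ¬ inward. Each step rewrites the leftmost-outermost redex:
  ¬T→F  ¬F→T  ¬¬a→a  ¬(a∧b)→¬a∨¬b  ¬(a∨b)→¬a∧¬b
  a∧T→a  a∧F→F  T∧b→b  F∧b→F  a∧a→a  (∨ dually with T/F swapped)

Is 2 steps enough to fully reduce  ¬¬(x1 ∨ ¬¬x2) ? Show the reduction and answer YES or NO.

  start: ¬¬(x1 ∨ ¬¬x2)
  →1  x1 ∨ ¬¬x2
  →2  x1 ∨ x2

Answer: YES — reaches normal form x1 ∨ x2 in 2 ≤ 2 steps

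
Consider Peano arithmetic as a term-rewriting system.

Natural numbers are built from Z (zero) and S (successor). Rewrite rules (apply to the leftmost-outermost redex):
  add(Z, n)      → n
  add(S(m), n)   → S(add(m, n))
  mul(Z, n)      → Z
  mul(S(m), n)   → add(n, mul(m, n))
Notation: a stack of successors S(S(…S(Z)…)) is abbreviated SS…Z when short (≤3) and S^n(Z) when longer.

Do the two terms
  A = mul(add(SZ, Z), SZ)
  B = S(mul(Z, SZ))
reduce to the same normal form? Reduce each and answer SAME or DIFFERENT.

Answer: SAME — A ⇓ SZ, B ⇓ SZ

Reduction:
Term A:
  start: mul(add(SZ, Z), SZ)
  [1] mul(S(add(Z, Z)), SZ)
  [2] add(SZ, mul(add(Z, Z), SZ))
  [3] S(add(Z, mul(add(Z, Z), SZ)))
  [4] S(mul(add(Z, Z), SZ))
  [5] S(mul(Z, SZ))
  [6] SZ

Term B:
  start: S(mul(Z, SZ))
  [1] SZ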